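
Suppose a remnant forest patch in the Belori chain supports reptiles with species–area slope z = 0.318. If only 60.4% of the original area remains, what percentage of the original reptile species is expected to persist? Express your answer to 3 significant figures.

S_new/S_old = (A_new/A_old)^z = 0.604^0.318
= exp(0.318 × ln 0.604) = exp(0.318 × -0.5042) = exp(-0.1603) ≈ 0.8519

85.2%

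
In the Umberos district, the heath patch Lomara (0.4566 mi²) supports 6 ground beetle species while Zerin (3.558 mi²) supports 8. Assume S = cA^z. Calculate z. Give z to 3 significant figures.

0.140

Taking logs: ln S = ln c + z ln A, so z = (ln S₂ − ln S₁)/(ln A₂ − ln A₁).
z = ln(8/6) / ln(3.558/0.4566) = ln(1.333) / ln(7.792) = 0.2877 / 2.0531 = 0.1401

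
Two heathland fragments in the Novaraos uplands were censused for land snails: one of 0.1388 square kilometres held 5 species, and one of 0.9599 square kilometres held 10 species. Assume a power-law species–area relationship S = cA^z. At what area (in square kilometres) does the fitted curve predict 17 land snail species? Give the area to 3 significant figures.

4.22 square kilometres

z = ln(10/5) / ln(0.9599/0.1388) = 0.6931 / 1.9338 = 0.3584
c = 5 / 0.1388^0.3584 = 5 / 0.4927 = 10.15
A = (17/10.15)^(1/0.3584) ⇒ ln A = ln(1.675)/0.3584 = 1.4395
A = e^1.4395 ≈ 4.218 square kilometres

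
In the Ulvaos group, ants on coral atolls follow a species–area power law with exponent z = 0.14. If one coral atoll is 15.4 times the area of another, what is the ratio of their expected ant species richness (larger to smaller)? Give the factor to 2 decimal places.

S₂/S₁ = (A₂/A₁)^z = 15.4^0.14
ln(S₂/S₁) = 0.14 × ln 15.4 = 0.14 × 2.7344 = 0.3828
S₂/S₁ = e^0.3828 ≈ 1.466

1.47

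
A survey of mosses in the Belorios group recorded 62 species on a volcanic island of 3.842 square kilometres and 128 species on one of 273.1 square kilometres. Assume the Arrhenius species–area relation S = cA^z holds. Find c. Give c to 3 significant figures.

49.3

z = ln(S₂/S₁) / ln(A₂/A₁) = ln(128/62) / ln(273.1/3.842) = 0.7249 / 4.2638 = 0.1700
c = S₁ / A₁^z = 62 / 3.842^0.1700 = 62 / 1.257 = 49.32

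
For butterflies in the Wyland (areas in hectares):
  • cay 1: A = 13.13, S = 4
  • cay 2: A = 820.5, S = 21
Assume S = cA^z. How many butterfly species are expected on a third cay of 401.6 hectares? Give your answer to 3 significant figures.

15.8

z = ln(21/4) / ln(820.5/13.13) = 1.6582 / 4.1350 = 0.4010
c = 4 / 13.13^0.4010 = 4 / 2.808 = 1.424
S₃ = 1.424 × 401.6^0.4010 = 1.424 × 11.07 ≈ 15.77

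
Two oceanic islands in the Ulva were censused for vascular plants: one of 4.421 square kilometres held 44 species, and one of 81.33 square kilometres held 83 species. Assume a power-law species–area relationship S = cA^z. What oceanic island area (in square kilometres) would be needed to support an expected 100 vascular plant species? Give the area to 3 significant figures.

z = ln(83/44) / ln(81.33/4.421) = 0.6347 / 2.9121 = 0.2179
c = 44 / 4.421^0.2179 = 44 / 1.383 = 31.83
A = (100/31.83)^(1/0.2179) ⇒ ln A = ln(3.142)/0.2179 = 5.2535
A = e^5.2535 ≈ 191.2 square kilometres

191 square kilometres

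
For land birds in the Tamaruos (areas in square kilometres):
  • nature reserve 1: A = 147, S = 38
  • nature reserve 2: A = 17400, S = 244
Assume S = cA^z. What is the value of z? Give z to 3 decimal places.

0.390

Taking logs: ln S = ln c + z ln A, so z = (ln S₂ − ln S₁)/(ln A₂ − ln A₁).
z = ln(244/38) / ln(17400/147) = ln(6.421) / ln(118.4) = 1.8596 / 4.7738 = 0.3895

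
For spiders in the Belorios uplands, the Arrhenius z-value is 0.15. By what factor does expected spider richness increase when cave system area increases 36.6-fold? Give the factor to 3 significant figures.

1.72

S₂/S₁ = (A₂/A₁)^z = 36.6^0.15
ln(S₂/S₁) = 0.15 × ln 36.6 = 0.15 × 3.6000 = 0.5400
S₂/S₁ = e^0.5400 ≈ 1.716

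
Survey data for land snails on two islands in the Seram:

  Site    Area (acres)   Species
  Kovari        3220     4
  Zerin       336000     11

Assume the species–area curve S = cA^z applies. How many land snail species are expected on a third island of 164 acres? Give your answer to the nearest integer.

2

z = ln(11/4) / ln(336000/3220) = 1.0116 / 4.6477 = 0.2177
c = 4 / 3220^0.2177 = 4 / 5.801 = 0.6895
S₃ = 0.6895 × 164^0.2177 = 0.6895 × 3.034 ≈ 2.092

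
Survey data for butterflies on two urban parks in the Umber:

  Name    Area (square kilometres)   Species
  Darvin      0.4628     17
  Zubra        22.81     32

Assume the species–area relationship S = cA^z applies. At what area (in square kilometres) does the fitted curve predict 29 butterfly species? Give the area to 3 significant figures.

12.4 square kilometres

z = ln(32/17) / ln(22.81/0.4628) = 0.6325 / 3.8977 = 0.1623
c = 17 / 0.4628^0.1623 = 17 / 0.8825 = 19.26
A = (29/19.26)^(1/0.1623) ⇒ ln A = ln(1.505)/0.1623 = 2.5206
A = e^2.5206 ≈ 12.44 square kilometres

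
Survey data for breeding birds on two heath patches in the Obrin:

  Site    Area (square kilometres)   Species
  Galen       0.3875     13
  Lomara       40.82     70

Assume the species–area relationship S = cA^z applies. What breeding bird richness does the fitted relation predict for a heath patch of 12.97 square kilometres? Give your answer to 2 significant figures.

z = ln(70/13) / ln(40.82/0.3875) = 1.6835 / 4.6572 = 0.3615
c = 13 / 0.3875^0.3615 = 13 / 0.7098 = 18.31
S₃ = 18.31 × 12.97^0.3615 = 18.31 × 2.525 ≈ 46.25

46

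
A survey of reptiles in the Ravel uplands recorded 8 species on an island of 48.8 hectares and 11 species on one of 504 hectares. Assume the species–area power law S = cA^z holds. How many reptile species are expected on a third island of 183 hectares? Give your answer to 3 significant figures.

9.58

z = ln(11/8) / ln(504/48.8) = 0.3185 / 2.3348 = 0.1364
c = 8 / 48.8^0.1364 = 8 / 1.699 = 4.708
S₃ = 4.708 × 183^0.1364 = 4.708 × 2.035 ≈ 9.58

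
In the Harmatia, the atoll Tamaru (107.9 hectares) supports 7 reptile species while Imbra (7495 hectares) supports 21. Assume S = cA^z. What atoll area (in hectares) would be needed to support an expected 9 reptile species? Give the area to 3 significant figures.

285 hectares

z = ln(21/7) / ln(7495/107.9) = 1.0986 / 4.2408 = 0.2591
c = 7 / 107.9^0.2591 = 7 / 3.363 = 2.082
A = (9/2.082)^(1/0.2591) ⇒ ln A = ln(4.323)/0.2591 = 5.6513
A = e^5.6513 ≈ 284.7 hectares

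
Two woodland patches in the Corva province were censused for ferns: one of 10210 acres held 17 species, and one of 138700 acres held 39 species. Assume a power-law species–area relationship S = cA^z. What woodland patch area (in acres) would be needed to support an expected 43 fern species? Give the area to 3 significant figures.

z = ln(39/17) / ln(138700/10210) = 0.8303 / 2.6089 = 0.3183
c = 17 / 10210^0.3183 = 17 / 18.88 = 0.9005
A = (43/0.9005)^(1/0.3183) ⇒ ln A = ln(47.75)/0.3183 = 12.1468
A = e^12.1468 ≈ 188499 acres

188000 acres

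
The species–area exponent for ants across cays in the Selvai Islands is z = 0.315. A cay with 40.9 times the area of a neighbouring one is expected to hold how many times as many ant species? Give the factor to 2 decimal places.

S₂/S₁ = (A₂/A₁)^z = 40.9^0.315
ln(S₂/S₁) = 0.315 × ln 40.9 = 0.315 × 3.7111 = 1.1690
S₂/S₁ = e^1.1690 ≈ 3.219

3.22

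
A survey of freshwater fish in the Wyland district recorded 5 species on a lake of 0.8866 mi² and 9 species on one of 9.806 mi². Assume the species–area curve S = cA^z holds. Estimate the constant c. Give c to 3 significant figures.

5.15

z = ln(S₂/S₁) / ln(A₂/A₁) = ln(9/5) / ln(9.806/0.8866) = 0.5878 / 2.4034 = 0.2446
c = S₁ / A₁^z = 5 / 0.8866^0.2446 = 5 / 0.971 = 5.149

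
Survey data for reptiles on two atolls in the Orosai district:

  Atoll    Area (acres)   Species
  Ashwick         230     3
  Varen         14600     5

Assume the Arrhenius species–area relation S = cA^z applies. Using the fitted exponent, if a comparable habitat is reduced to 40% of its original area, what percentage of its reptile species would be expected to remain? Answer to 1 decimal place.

89.3%

z = ln(5/3) / ln(14600/230) = 0.5108 / 4.1507 = 0.1231
S_new/S_old = (A_new/A_old)^z = 0.4^0.1231 = exp(0.1231 × -0.9163) = 0.8934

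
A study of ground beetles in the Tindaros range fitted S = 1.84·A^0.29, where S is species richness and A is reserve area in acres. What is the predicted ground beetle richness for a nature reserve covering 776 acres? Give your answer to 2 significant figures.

S = 1.84 × 776^0.29
ln S = ln 1.84 + 0.29 × ln 776 = 0.6098 + 0.29 × 6.6542 = 2.5395
S = e^2.5395 ≈ 12.67

13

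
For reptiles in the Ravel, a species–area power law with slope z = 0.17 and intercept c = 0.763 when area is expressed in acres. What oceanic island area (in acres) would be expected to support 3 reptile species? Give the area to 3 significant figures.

3150 acres

3 = 0.763 × A^0.17  ⇒  A^0.17 = 3/0.763 = 3.932
ln A = ln(3.932) / 0.17 = 1.3691 / 0.17 = 8.0536
A = e^8.0536 ≈ 3145 acres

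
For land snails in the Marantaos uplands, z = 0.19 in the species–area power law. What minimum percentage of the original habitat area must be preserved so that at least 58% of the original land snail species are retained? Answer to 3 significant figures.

5.69%

Need (A_new/A_old)^0.19 = 0.58, so A_new/A_old = 0.58^(1/0.19) = 0.58^5.263
ln(A_new/A_old) = ln 0.58 / 0.19 = -0.5447 / 0.19 = -2.8670
A_new/A_old = e^-2.8670 ≈ 0.05687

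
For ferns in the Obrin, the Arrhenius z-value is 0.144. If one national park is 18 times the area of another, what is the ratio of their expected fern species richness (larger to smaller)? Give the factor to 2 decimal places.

1.52

S₂/S₁ = (A₂/A₁)^z = 18^0.144
ln(S₂/S₁) = 0.144 × ln 18 = 0.144 × 2.8904 = 0.4162
S₂/S₁ = e^0.4162 ≈ 1.516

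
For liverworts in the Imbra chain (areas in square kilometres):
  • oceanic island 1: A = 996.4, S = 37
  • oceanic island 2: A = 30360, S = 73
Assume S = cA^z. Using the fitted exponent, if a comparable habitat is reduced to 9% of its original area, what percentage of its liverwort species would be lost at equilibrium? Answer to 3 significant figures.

z = ln(73/37) / ln(30360/996.4) = 0.6795 / 3.4167 = 0.1989
S_new/S_old = (A_new/A_old)^z = 0.09^0.1989 = exp(0.1989 × -2.4079) = 0.6195
Fraction lost = 1 − 0.6195 = 0.3805

38.1%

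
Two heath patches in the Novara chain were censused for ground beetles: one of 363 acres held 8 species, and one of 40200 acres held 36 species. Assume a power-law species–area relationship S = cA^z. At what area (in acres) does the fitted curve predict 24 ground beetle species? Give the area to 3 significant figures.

z = ln(36/8) / ln(40200/363) = 1.5041 / 4.7072 = 0.3195
c = 8 / 363^0.3195 = 8 / 6.576 = 1.217
A = (24/1.217)^(1/0.3195) ⇒ ln A = ln(19.73)/0.3195 = 9.3327
A = e^9.3327 ≈ 11301 acres

11300 acres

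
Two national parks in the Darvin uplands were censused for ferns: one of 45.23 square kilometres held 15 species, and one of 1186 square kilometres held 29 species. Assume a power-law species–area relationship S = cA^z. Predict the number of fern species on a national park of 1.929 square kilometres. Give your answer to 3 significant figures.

z = ln(29/15) / ln(1186/45.23) = 0.6592 / 3.2666 = 0.2018
c = 15 / 45.23^0.2018 = 15 / 2.158 = 6.95
S₃ = 6.95 × 1.929^0.2018 = 6.95 × 1.142 ≈ 7.936

7.94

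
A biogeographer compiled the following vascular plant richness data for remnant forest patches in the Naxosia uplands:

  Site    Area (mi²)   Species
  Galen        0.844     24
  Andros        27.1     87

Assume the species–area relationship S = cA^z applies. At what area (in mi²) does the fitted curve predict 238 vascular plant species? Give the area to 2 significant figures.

z = ln(87/24) / ln(27.1/0.844) = 1.2879 / 3.4691 = 0.3712
c = 24 / 0.844^0.3712 = 24 / 0.939 = 25.56
A = (238/25.56)^(1/0.3712) ⇒ ln A = ln(9.312)/0.3712 = 6.0104
A = e^6.0104 ≈ 407.6 mi²

410 mi²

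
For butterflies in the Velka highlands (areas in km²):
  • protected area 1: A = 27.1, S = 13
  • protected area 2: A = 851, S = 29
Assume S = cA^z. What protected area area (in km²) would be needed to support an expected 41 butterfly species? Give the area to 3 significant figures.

z = ln(29/13) / ln(851/27.1) = 0.8023 / 3.4469 = 0.2328
c = 13 / 27.1^0.2328 = 13 / 2.156 = 6.031
A = (41/6.031)^(1/0.2328) ⇒ ln A = ln(6.798)/0.2328 = 8.2340
A = e^8.2340 ≈ 3767 km²

3770 km²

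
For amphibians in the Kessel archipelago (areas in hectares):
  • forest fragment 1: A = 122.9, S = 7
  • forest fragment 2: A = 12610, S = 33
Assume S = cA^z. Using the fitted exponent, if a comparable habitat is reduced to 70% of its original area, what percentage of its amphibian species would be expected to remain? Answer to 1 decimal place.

z = ln(33/7) / ln(12610/122.9) = 1.5506 / 4.6309 = 0.3348
S_new/S_old = (A_new/A_old)^z = 0.7^0.3348 = exp(0.3348 × -0.3567) = 0.8874

88.7%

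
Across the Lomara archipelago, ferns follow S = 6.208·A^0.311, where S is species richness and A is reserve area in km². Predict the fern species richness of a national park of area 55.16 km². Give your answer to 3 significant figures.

S = 6.208 × 55.16^0.311
ln S = ln 6.208 + 0.311 × ln 55.16 = 1.8258 + 0.311 × 4.0102 = 3.0730
S = e^3.0730 ≈ 21.61

21.6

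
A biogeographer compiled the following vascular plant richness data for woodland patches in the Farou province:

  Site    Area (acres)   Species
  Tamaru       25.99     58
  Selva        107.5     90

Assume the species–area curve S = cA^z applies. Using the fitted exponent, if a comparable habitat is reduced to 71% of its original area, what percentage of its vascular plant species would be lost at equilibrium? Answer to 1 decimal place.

10.1%

z = ln(90/58) / ln(107.5/25.99) = 0.4394 / 1.4198 = 0.3095
S_new/S_old = (A_new/A_old)^z = 0.71^0.3095 = exp(0.3095 × -0.3425) = 0.8994
Fraction lost = 1 − 0.8994 = 0.1006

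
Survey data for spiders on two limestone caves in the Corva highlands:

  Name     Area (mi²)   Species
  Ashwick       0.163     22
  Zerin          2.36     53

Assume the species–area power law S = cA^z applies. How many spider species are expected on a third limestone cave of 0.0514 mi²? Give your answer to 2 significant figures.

15

z = ln(53/22) / ln(2.36/0.163) = 0.8792 / 2.6727 = 0.3290
c = 22 / 0.163^0.3290 = 22 / 0.5506 = 39.96
S₃ = 39.96 × 0.0514^0.3290 = 39.96 × 0.3766 ≈ 15.05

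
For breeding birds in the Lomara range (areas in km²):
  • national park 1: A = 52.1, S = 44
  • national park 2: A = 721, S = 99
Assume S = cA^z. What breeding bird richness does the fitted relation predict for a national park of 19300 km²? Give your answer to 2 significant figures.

270

z = ln(99/44) / ln(721/52.1) = 0.8109 / 2.6275 = 0.3086
c = 44 / 52.1^0.3086 = 44 / 3.387 = 12.99
S₃ = 12.99 × 19300^0.3086 = 12.99 × 21.02 ≈ 273.1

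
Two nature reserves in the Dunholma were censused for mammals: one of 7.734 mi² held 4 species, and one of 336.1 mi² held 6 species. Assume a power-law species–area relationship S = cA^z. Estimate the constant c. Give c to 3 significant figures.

z = ln(S₂/S₁) / ln(A₂/A₁) = ln(6/4) / ln(336.1/7.734) = 0.4055 / 3.7718 = 0.1075
c = S₁ / A₁^z = 4 / 7.734^0.1075 = 4 / 1.246 = 3.21

3.21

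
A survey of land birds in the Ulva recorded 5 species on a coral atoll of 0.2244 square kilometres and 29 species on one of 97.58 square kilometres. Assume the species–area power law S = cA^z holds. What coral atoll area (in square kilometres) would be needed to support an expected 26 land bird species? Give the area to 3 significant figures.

z = ln(29/5) / ln(97.58/0.2244) = 1.7579 / 6.0750 = 0.2894
c = 5 / 0.2244^0.2894 = 5 / 0.649 = 7.705
A = (26/7.705)^(1/0.2894) ⇒ ln A = ln(3.375)/0.2894 = 4.2033
A = e^4.2033 ≈ 66.91 square kilometres

66.9 square kilometres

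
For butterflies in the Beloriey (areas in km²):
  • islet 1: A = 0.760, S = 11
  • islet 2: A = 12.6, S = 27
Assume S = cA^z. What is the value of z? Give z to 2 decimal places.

Taking logs: ln S = ln c + z ln A, so z = (ln S₂ − ln S₁)/(ln A₂ − ln A₁).
z = ln(27/11) / ln(12.6/0.76) = ln(2.455) / ln(16.58) = 0.8979 / 2.8081 = 0.3198

0.32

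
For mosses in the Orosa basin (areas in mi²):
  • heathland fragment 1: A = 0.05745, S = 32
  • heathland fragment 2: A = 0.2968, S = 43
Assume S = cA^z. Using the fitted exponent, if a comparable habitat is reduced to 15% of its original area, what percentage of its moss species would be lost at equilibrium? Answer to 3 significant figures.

z = ln(43/32) / ln(0.2968/0.05745) = 0.2955 / 1.6421 = 0.1799
S_new/S_old = (A_new/A_old)^z = 0.15^0.1799 = exp(0.1799 × -1.8971) = 0.7108
Fraction lost = 1 − 0.7108 = 0.2892

28.9%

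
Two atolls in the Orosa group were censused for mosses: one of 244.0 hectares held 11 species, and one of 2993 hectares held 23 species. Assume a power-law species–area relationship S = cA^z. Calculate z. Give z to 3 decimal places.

0.294

Taking logs: ln S = ln c + z ln A, so z = (ln S₂ − ln S₁)/(ln A₂ − ln A₁).
z = ln(23/11) / ln(2993/244) = ln(2.091) / ln(12.27) = 0.7376 / 2.5069 = 0.2942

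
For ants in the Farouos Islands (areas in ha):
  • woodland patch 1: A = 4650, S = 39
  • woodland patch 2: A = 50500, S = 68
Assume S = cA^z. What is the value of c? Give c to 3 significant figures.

5.45

z = ln(S₂/S₁) / ln(A₂/A₁) = ln(68/39) / ln(50500/4650) = 0.5559 / 2.3851 = 0.2331
c = S₁ / A₁^z = 39 / 4650^0.2331 = 39 / 7.159 = 5.448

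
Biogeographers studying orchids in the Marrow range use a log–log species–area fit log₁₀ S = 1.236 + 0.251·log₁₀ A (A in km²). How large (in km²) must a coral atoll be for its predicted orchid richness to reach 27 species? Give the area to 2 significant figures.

27 = 17.22 × A^0.251  ⇒  A^0.251 = 27/17.22 = 1.568
ln A = ln(1.568) / 0.251 = 0.4498 / 0.251 = 1.7922
A = e^1.7922 ≈ 6.003 km²

6.0 km²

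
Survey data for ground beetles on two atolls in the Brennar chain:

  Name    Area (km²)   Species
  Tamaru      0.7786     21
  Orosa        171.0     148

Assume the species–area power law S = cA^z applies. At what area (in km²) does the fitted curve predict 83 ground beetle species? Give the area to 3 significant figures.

z = ln(148/21) / ln(171/0.7786) = 1.9527 / 5.3919 = 0.3622
c = 21 / 0.7786^0.3622 = 21 / 0.9134 = 22.99
A = (83/22.99)^(1/0.3622) ⇒ ln A = ln(3.61)/0.3622 = 3.5446
A = e^3.5446 ≈ 34.63 km²

34.6 km²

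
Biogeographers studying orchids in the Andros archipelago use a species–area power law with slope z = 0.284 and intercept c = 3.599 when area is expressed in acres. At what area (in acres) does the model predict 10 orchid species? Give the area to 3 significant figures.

10 = 3.599 × A^0.284  ⇒  A^0.284 = 10/3.599 = 2.779
ln A = ln(2.779) / 0.284 = 1.0219 / 0.284 = 3.5983
A = e^3.5983 ≈ 36.54 acres

36.5 acres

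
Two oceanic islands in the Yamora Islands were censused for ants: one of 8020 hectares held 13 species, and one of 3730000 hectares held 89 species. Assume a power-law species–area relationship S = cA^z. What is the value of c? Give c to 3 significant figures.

z = ln(S₂/S₁) / ln(A₂/A₁) = ln(89/13) / ln(3730000/8020) = 1.9237 / 6.1422 = 0.3132
c = S₁ / A₁^z = 13 / 8020^0.3132 = 13 / 16.7 = 0.7784

0.778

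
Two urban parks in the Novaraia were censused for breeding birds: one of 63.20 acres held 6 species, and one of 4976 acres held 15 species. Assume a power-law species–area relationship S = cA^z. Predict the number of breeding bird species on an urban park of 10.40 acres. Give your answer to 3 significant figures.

z = ln(15/6) / ln(4976/63.2) = 0.9163 / 4.3661 = 0.2099
c = 6 / 63.2^0.2099 = 6 / 2.387 = 2.513
S₃ = 2.513 × 10.4^0.2099 = 2.513 × 1.635 ≈ 4.108

4.11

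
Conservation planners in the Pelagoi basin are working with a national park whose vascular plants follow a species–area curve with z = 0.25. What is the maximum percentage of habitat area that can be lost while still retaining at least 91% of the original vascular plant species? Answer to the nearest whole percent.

Need (A_new/A_old)^0.25 = 0.91, so A_new/A_old = 0.91^(1/0.25) = 0.91^4
ln(A_new/A_old) = ln 0.91 / 0.25 = -0.0943 / 0.25 = -0.3772
A_new/A_old = e^-0.3772 ≈ 0.6857
Fraction that can be lost = 1 − 0.6857 = 0.3143

31%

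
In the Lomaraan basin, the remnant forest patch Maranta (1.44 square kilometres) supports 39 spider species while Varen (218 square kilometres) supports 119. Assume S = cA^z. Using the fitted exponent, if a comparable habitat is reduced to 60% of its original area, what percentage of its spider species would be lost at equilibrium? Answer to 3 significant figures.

10.7%

z = ln(119/39) / ln(218/1.44) = 1.1156 / 5.0199 = 0.2222
S_new/S_old = (A_new/A_old)^z = 0.6^0.2222 = exp(0.2222 × -0.5108) = 0.8927
Fraction lost = 1 − 0.8927 = 0.1073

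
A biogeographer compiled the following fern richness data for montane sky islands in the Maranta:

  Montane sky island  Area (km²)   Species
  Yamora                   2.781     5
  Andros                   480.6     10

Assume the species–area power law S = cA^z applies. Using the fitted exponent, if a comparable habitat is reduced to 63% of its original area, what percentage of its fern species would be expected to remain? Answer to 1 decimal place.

z = ln(10/5) / ln(480.6/2.781) = 0.6931 / 5.1522 = 0.1345
S_new/S_old = (A_new/A_old)^z = 0.63^0.1345 = exp(0.1345 × -0.4620) = 0.9397

94.0%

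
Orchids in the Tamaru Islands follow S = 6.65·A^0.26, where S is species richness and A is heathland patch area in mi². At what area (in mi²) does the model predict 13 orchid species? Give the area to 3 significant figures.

13 = 6.65 × A^0.26  ⇒  A^0.26 = 13/6.65 = 1.955
ln A = ln(1.955) / 0.26 = 0.6703 / 0.26 = 2.5782
A = e^2.5782 ≈ 13.17 mi²

13.2 mi²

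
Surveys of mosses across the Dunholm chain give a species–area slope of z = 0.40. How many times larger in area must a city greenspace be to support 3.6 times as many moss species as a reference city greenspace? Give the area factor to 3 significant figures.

(A₂/A₁)^0.4 = 3.6, so A₂/A₁ = 3.6^(1/0.4) = 3.6^2.5
ln(A₂/A₁) = ln 3.6 / 0.4 = 1.2809 / 0.4 = 3.2023
A₂/A₁ = e^3.2023 ≈ 24.59

24.6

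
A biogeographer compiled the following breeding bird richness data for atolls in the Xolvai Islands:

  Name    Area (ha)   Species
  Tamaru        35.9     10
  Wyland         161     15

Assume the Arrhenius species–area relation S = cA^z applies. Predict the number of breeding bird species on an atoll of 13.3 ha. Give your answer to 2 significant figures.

7.6

z = ln(15/10) / ln(161/35.9) = 0.4055 / 1.5007 = 0.2702
c = 10 / 35.9^0.2702 = 10 / 2.631 = 3.8
S₃ = 3.8 × 13.3^0.2702 = 3.8 × 2.012 ≈ 7.647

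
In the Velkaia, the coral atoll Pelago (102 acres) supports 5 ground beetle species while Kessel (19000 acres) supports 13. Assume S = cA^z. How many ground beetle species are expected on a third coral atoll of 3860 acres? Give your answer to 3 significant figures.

9.71

z = ln(13/5) / ln(19000/102) = 0.9555 / 5.2272 = 0.1828
c = 5 / 102^0.1828 = 5 / 2.329 = 2.147
S₃ = 2.147 × 3860^0.1828 = 2.147 × 4.525 ≈ 9.714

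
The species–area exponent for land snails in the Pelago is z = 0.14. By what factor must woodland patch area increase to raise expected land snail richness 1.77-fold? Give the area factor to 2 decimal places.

(A₂/A₁)^0.14 = 1.77, so A₂/A₁ = 1.77^(1/0.14) = 1.77^7.143
ln(A₂/A₁) = ln 1.77 / 0.14 = 0.5710 / 0.14 = 4.0784
A₂/A₁ = e^4.0784 ≈ 59.05

59.05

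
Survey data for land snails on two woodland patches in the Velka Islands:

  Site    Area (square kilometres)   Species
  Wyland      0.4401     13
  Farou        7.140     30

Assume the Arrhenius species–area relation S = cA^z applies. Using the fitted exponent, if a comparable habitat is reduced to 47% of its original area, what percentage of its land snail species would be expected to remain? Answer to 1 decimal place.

z = ln(30/13) / ln(7.14/0.4401) = 0.8362 / 2.7865 = 0.3001
S_new/S_old = (A_new/A_old)^z = 0.47^0.3001 = exp(0.3001 × -0.7550) = 0.7972

79.7%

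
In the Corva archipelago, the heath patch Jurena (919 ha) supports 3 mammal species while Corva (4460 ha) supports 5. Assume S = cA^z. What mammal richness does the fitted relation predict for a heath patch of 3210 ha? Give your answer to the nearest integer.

z = ln(5/3) / ln(4460/919) = 0.5108 / 1.5796 = 0.3234
c = 3 / 919^0.3234 = 3 / 9.084 = 0.3302
S₃ = 0.3302 × 3210^0.3234 = 0.3302 × 13.61 ≈ 4.496

4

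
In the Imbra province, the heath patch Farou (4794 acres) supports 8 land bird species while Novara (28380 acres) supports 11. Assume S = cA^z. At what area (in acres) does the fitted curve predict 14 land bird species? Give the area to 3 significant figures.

z = ln(11/8) / ln(28380/4794) = 0.3185 / 1.7783 = 0.1791
c = 8 / 4794^0.1791 = 8 / 4.562 = 1.754
A = (14/1.754)^(1/0.1791) ⇒ ln A = ln(7.983)/0.1791 = 11.6001
A = e^11.6001 ≈ 109114 acres

109000 acres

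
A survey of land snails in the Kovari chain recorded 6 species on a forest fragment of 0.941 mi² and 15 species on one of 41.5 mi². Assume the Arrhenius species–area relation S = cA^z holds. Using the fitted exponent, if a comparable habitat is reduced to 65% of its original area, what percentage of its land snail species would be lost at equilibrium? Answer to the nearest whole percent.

10%

z = ln(15/6) / ln(41.5/0.941) = 0.9163 / 3.7865 = 0.2420
S_new/S_old = (A_new/A_old)^z = 0.65^0.2420 = exp(0.2420 × -0.4308) = 0.901
Fraction lost = 1 − 0.901 = 0.099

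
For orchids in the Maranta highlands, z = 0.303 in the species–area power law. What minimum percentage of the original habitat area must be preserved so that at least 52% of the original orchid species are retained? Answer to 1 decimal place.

Need (A_new/A_old)^0.303 = 0.52, so A_new/A_old = 0.52^(1/0.303) = 0.52^3.3
ln(A_new/A_old) = ln 0.52 / 0.303 = -0.6539 / 0.303 = -2.1582
A_new/A_old = e^-2.1582 ≈ 0.1155

11.6%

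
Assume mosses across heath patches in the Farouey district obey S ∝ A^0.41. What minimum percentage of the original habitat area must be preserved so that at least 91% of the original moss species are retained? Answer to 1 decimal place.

Need (A_new/A_old)^0.41 = 0.91, so A_new/A_old = 0.91^(1/0.41) = 0.91^2.439
ln(A_new/A_old) = ln 0.91 / 0.41 = -0.0943 / 0.41 = -0.2300
A_new/A_old = e^-0.2300 ≈ 0.7945

79.5%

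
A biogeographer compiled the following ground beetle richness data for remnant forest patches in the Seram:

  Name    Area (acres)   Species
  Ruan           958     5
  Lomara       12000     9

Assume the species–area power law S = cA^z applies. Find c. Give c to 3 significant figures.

1.01

z = ln(S₂/S₁) / ln(A₂/A₁) = ln(9/5) / ln(12000/958) = 0.5878 / 2.5278 = 0.2325
c = S₁ / A₁^z = 5 / 958^0.2325 = 5 / 4.935 = 1.013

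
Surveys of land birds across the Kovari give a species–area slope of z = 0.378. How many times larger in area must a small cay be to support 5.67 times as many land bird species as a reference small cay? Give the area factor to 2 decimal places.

98.54

(A₂/A₁)^0.378 = 5.67, so A₂/A₁ = 5.67^(1/0.378) = 5.67^2.646
ln(A₂/A₁) = ln 5.67 / 0.378 = 1.7352 / 0.378 = 4.5904
A₂/A₁ = e^4.5904 ≈ 98.54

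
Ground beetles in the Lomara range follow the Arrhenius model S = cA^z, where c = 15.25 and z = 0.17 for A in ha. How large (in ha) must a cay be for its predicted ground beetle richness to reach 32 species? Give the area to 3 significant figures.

32 = 15.25 × A^0.17  ⇒  A^0.17 = 32/15.25 = 2.098
ln A = ln(2.098) / 0.17 = 0.7412 / 0.17 = 4.3597
A = e^4.3597 ≈ 78.24 ha

78.2 ha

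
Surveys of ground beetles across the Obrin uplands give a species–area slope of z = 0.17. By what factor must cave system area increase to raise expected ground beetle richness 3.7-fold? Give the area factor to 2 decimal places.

(A₂/A₁)^0.17 = 3.7, so A₂/A₁ = 3.7^(1/0.17) = 3.7^5.882
ln(A₂/A₁) = ln 3.7 / 0.17 = 1.3083 / 0.17 = 7.6961
A₂/A₁ = e^7.6961 ≈ 2200

2199.70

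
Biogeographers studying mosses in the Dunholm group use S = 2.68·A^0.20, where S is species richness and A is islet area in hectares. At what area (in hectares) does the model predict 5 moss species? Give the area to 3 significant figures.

22.6 hectares

5 = 2.68 × A^0.2  ⇒  A^0.2 = 5/2.68 = 1.866
ln A = ln(1.866) / 0.2 = 0.6236 / 0.2 = 3.1181
A = e^3.1181 ≈ 22.6 hectares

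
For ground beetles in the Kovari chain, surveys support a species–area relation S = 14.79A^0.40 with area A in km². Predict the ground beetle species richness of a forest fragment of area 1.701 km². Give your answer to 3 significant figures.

S = 14.79 × 1.701^0.4
ln S = ln 14.79 + 0.4 × ln 1.701 = 2.6940 + 0.4 × 0.5312 = 2.9064
S = e^2.9064 ≈ 18.29

18.3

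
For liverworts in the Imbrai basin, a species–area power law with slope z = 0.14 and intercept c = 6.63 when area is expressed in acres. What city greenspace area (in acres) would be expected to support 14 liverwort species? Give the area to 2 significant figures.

210 acres

14 = 6.63 × A^0.14  ⇒  A^0.14 = 14/6.63 = 2.112
ln A = ln(2.112) / 0.14 = 0.7475 / 0.14 = 5.3389
A = e^5.3389 ≈ 208.3 acres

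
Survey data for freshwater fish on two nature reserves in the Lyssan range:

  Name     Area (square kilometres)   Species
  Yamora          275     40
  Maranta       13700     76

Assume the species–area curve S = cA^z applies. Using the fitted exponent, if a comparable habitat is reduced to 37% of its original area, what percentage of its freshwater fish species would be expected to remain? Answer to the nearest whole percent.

85%

z = ln(76/40) / ln(13700/275) = 0.6419 / 3.9084 = 0.1642
S_new/S_old = (A_new/A_old)^z = 0.37^0.1642 = exp(0.1642 × -0.9943) = 0.8494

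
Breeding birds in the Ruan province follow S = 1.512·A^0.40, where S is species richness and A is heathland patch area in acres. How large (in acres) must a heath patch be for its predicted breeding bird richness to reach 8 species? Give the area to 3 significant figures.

8 = 1.512 × A^0.4  ⇒  A^0.4 = 8/1.512 = 5.291
ln A = ln(5.291) / 0.4 = 1.6660 / 0.4 = 4.1650
A = e^4.1650 ≈ 64.39 acres

64.4 acres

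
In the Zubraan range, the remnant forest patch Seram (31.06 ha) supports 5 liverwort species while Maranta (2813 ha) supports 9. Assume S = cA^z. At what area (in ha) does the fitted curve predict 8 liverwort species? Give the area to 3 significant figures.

z = ln(9/5) / ln(2813/31.06) = 0.5878 / 4.5061 = 0.1304
c = 5 / 31.06^0.1304 = 5 / 1.565 = 3.194
A = (8/3.194)^(1/0.1304) ⇒ ln A = ln(2.505)/0.1304 = 7.0391
A = e^7.0391 ≈ 1140 ha

1140 ha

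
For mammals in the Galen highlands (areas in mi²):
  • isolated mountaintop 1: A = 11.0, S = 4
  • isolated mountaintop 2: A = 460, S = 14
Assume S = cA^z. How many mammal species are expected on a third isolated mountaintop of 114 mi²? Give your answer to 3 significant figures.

8.77

z = ln(14/4) / ln(460/11) = 1.2528 / 3.7333 = 0.3356
c = 4 / 11^0.3356 = 4 / 2.236 = 1.789
S₃ = 1.789 × 114^0.3356 = 1.789 × 4.9 ≈ 8.767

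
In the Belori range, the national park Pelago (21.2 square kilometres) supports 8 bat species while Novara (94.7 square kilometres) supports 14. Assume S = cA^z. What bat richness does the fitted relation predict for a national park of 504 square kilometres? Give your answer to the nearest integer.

26

z = ln(14/8) / ln(94.7/21.2) = 0.5596 / 1.4967 = 0.3739
c = 8 / 21.2^0.3739 = 8 / 3.133 = 2.554
S₃ = 2.554 × 504^0.3739 = 2.554 × 10.24 ≈ 26.16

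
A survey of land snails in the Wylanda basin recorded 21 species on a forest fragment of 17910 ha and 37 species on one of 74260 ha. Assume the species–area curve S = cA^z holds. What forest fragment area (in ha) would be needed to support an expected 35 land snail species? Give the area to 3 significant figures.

z = ln(37/21) / ln(74260/17910) = 0.5664 / 1.4222 = 0.3982
c = 21 / 17910^0.3982 = 21 / 49.41 = 0.425
A = (35/0.425)^(1/0.3982) ⇒ ln A = ln(82.35)/0.3982 = 11.0758
A = e^11.0758 ≈ 64589 ha

64600 ha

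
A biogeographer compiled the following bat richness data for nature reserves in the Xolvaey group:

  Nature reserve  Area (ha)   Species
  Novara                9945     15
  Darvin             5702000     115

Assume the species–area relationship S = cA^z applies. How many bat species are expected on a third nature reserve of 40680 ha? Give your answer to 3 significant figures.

z = ln(115/15) / ln(5702000/9945) = 2.0369 / 6.3515 = 0.3207
c = 15 / 9945^0.3207 = 15 / 19.14 = 0.7836
S₃ = 0.7836 × 40680^0.3207 = 0.7836 × 30.07 ≈ 23.57

23.6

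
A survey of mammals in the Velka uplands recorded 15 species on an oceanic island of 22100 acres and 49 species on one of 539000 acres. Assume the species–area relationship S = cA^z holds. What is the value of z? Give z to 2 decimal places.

0.37

Taking logs: ln S = ln c + z ln A, so z = (ln S₂ − ln S₁)/(ln A₂ − ln A₁).
z = ln(49/15) / ln(539000/22100) = ln(3.267) / ln(24.39) = 1.1838 / 3.1941 = 0.3706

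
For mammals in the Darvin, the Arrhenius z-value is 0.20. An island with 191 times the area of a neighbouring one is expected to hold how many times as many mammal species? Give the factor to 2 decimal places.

2.86

S₂/S₁ = (A₂/A₁)^z = 191^0.2
ln(S₂/S₁) = 0.2 × ln 191 = 0.2 × 5.2523 = 1.0505
S₂/S₁ = e^1.0505 ≈ 2.859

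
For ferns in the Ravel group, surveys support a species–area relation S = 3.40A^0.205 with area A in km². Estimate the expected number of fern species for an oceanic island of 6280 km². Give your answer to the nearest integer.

S = 3.4 × 6280^0.205
ln S = ln 3.4 + 0.205 × ln 6280 = 1.2238 + 0.205 × 8.7451 = 3.0165
S = e^3.0165 ≈ 20.42

20 species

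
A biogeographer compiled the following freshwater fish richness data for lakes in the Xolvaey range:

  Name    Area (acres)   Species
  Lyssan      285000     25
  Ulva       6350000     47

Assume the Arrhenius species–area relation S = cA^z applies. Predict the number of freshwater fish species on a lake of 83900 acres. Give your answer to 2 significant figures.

19

z = ln(47/25) / ln(6350000/285000) = 0.6313 / 3.1037 = 0.2034
c = 25 / 285000^0.2034 = 25 / 12.87 = 1.943
S₃ = 1.943 × 83900^0.2034 = 1.943 × 10.03 ≈ 19.49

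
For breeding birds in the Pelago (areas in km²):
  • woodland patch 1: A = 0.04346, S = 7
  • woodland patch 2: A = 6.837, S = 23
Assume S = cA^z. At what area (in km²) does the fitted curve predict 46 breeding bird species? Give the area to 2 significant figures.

130 km²

z = ln(23/7) / ln(6.837/0.04346) = 1.1896 / 5.0583 = 0.2352
c = 7 / 0.04346^0.2352 = 7 / 0.4783 = 14.63
A = (46/14.63)^(1/0.2352) ⇒ ln A = ln(3.143)/0.2352 = 4.8697
A = e^4.8697 ≈ 130.3 km²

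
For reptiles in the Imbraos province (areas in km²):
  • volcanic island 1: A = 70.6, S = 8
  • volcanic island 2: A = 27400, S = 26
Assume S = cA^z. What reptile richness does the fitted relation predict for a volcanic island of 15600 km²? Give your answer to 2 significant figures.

23

z = ln(26/8) / ln(27400/70.6) = 1.1787 / 5.9613 = 0.1977
c = 8 / 70.6^0.1977 = 8 / 2.32 = 3.448
S₃ = 3.448 × 15600^0.1977 = 3.448 × 6.746 ≈ 23.26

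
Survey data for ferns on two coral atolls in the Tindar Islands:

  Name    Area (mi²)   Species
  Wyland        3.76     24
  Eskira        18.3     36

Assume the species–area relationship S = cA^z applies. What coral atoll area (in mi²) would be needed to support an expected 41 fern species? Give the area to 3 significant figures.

30.4 mi²

z = ln(36/24) / ln(18.3/3.76) = 0.4055 / 1.5825 = 0.2562
c = 24 / 3.76^0.2562 = 24 / 1.404 = 17.09
A = (41/17.09)^(1/0.2562) ⇒ ln A = ln(2.399)/0.2562 = 3.4145
A = e^3.4145 ≈ 30.4 mi²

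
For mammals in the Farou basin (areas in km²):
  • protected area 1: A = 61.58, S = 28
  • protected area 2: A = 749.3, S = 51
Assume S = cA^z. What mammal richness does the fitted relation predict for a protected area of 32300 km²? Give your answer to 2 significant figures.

z = ln(51/28) / ln(749.3/61.58) = 0.5996 / 2.4988 = 0.2400
c = 28 / 61.58^0.2400 = 28 / 2.688 = 10.42
S₃ = 10.42 × 32300^0.2400 = 10.42 × 12.08 ≈ 125.8

130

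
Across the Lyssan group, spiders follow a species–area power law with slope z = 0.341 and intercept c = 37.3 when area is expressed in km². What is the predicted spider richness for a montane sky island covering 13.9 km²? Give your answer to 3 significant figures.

S = 37.3 × 13.9^0.341 = 37.3 × 2.453 ≈ 91.51

91.5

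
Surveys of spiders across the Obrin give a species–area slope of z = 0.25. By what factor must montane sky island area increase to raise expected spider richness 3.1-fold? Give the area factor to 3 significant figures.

(A₂/A₁)^0.25 = 3.1, so A₂/A₁ = 3.1^(1/0.25) = 3.1^4
ln(A₂/A₁) = ln 3.1 / 0.25 = 1.1314 / 0.25 = 4.5256
A₂/A₁ = e^4.5256 ≈ 92.35

92.4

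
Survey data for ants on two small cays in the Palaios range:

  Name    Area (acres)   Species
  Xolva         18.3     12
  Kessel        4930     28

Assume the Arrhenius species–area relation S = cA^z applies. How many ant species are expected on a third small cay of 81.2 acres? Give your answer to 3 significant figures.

15.0

z = ln(28/12) / ln(4930/18.3) = 0.8473 / 5.5962 = 0.1514
c = 12 / 18.3^0.1514 = 12 / 1.553 = 7.727
S₃ = 7.727 × 81.2^0.1514 = 7.727 × 1.946 ≈ 15.04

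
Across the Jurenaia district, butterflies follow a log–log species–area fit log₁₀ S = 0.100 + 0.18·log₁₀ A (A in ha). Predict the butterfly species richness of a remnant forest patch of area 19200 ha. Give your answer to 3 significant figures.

7.43

S = 1.259 × 19200^0.18 = 1.259 × 5.902 ≈ 7.43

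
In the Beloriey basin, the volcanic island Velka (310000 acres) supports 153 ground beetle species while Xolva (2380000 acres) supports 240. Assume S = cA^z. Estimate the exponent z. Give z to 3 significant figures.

Taking logs: ln S = ln c + z ln A, so z = (ln S₂ − ln S₁)/(ln A₂ − ln A₁).
z = ln(240/153) / ln(2380000/310000) = ln(1.569) / ln(7.677) = 0.4502 / 2.0383 = 0.2209

0.221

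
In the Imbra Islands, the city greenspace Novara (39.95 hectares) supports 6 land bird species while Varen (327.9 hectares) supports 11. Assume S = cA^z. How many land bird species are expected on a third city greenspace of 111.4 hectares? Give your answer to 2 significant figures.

8.1

z = ln(11/6) / ln(327.9/39.95) = 0.6061 / 2.1051 = 0.2879
c = 6 / 39.95^0.2879 = 6 / 2.892 = 2.075
S₃ = 2.075 × 111.4^0.2879 = 2.075 × 3.885 ≈ 8.061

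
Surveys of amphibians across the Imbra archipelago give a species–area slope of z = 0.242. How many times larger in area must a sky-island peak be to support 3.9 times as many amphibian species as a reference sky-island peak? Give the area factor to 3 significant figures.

(A₂/A₁)^0.242 = 3.9, so A₂/A₁ = 3.9^(1/0.242) = 3.9^4.132
ln(A₂/A₁) = ln 3.9 / 0.242 = 1.3610 / 0.242 = 5.6239
A₂/A₁ = e^5.6239 ≈ 277

277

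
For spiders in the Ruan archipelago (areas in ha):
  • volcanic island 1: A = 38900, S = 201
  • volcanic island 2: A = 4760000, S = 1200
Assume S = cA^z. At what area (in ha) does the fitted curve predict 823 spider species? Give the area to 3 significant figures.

z = ln(1200/201) / ln(4760000/38900) = 1.7868 / 4.8070 = 0.3717
c = 201 / 38900^0.3717 = 201 / 50.83 = 3.955
A = (823/3.955)^(1/0.3717) ⇒ ln A = ln(208.1)/0.3717 = 14.3612
A = e^14.3612 ≈ 1725761 ha

1730000 ha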